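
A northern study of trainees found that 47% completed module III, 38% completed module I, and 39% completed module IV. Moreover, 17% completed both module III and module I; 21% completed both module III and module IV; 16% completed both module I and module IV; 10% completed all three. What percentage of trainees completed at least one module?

Inclusion–exclusion gives
P(at least one) = 47 + 38 + 39 − 17 − 21 − 16 + 10 = 80%

80%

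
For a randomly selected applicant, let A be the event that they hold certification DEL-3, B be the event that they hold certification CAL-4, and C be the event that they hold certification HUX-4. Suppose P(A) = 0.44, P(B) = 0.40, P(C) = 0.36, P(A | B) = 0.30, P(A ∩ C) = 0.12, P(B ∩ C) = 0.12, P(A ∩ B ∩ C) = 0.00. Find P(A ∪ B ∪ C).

P(A ∩ B) = P(B)·P(A|B) = 0.40 × 0.30 = 0.12
P(A ∪ B ∪ C) = 0.44 + 0.40 + 0.36 − 0.12 − 0.12 − 0.12 + 0.00 = 0.84

0.84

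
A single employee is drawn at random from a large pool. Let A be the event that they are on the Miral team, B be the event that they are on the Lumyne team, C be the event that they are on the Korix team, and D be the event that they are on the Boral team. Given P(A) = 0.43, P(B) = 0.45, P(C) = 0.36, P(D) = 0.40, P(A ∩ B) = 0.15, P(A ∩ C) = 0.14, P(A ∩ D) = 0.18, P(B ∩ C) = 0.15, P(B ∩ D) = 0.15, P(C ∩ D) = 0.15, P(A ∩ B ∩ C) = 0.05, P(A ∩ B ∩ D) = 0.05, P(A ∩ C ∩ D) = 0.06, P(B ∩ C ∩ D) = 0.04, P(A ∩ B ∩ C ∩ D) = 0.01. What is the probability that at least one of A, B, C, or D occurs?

0.91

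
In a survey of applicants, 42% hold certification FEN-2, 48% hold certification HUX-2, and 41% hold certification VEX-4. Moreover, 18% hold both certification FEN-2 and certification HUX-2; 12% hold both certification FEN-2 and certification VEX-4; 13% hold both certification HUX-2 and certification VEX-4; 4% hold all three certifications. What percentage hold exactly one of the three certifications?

Using the inclusion–exclusion count for exactly one event:
P(exactly one) = 42 + 48 + 41 − 2·18 − 2·12 − 2·13 + 3·4 = 57%

57%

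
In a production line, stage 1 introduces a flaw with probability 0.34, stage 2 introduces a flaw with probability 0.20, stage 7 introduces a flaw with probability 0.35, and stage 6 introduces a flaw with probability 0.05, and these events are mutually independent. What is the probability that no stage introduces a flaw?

0.32604

P(none) = (1 − 0.34) × (1 − 0.20) × (1 − 0.35) × (1 − 0.05) = 0.66 × 0.80 × 0.65 × 0.95 = 0.32604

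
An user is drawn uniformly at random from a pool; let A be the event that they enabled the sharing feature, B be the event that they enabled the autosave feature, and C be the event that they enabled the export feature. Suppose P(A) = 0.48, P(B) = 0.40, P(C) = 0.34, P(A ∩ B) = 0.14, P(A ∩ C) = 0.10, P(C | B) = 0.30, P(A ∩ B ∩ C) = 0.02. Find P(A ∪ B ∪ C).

0.88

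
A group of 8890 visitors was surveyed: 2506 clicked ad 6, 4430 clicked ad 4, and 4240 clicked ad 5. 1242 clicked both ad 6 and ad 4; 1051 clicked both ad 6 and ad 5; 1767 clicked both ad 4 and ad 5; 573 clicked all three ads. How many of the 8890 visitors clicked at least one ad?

Inclusion–exclusion gives
|union| = 2506 + 4430 + 4240 − 1242 − 1051 − 1767 + 573 = 7689

7689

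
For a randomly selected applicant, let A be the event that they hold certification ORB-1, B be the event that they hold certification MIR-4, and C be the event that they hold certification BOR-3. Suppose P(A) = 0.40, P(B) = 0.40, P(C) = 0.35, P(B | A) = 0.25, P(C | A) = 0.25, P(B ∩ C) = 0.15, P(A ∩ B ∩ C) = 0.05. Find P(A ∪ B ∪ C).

P(A ∩ B) = P(A)·P(B|A) = 0.40 × 0.25 = 0.10
P(A ∩ C) = P(A)·P(C|A) = 0.40 × 0.25 = 0.10
Inclusion–exclusion gives
P(A ∪ B ∪ C) = 0.40 + 0.40 + 0.35 − 0.10 − 0.10 − 0.15 + 0.05 = 0.85

0.85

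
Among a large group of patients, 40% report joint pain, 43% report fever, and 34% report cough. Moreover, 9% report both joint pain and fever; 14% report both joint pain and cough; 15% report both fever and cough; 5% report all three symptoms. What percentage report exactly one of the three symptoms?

56%

Using the inclusion–exclusion count for exactly one event:
P(exactly one) = 40 + 43 + 34 − 2·9 − 2·14 − 2·15 + 3·5 = 56%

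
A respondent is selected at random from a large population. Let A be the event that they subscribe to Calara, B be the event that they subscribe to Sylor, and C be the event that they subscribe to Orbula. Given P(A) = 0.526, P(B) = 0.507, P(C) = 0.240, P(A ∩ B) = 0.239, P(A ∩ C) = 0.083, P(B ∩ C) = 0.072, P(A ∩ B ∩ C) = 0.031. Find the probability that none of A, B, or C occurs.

By inclusion–exclusion:
P(A ∪ B ∪ C) = 0.526 + 0.507 + 0.240 − 0.239 − 0.083 − 0.072 + 0.031 = 0.910
P(none) = 1 − 0.910 = 0.090

0.090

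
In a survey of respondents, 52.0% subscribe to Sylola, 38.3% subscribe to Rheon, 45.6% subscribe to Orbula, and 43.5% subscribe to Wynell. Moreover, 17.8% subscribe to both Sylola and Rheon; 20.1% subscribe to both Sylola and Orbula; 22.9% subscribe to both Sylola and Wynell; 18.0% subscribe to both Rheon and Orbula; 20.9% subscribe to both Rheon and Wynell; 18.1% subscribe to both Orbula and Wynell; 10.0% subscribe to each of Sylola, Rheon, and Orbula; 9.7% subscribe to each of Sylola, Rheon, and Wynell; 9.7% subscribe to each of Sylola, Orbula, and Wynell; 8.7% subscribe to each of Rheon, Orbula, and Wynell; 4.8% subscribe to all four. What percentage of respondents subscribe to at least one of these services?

Using inclusion–exclusion:
P(union) = 52.0 + 38.3 + 45.6 + 43.5 − 17.8 − 20.1 − 22.9 − 18.0 − 20.9 − 18.1 + 10.0 + 9.7 + 9.7 + 8.7 − 4.8 = 94.9%

94.9%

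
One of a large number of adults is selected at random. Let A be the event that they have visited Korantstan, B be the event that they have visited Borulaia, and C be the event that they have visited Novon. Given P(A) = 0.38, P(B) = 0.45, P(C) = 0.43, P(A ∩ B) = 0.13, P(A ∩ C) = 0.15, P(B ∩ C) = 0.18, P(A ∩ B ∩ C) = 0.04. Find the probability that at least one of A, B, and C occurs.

0.84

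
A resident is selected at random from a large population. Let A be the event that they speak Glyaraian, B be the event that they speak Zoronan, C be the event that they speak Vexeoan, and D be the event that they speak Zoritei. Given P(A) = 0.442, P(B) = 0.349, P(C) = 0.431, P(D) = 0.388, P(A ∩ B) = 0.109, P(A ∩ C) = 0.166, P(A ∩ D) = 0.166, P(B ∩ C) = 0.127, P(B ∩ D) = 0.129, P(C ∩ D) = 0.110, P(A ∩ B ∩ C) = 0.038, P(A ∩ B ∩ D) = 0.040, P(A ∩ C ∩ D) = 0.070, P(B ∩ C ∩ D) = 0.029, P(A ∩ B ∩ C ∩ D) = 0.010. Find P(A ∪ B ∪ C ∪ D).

0.970

P(A ∪ B ∪ C ∪ D) = 0.442 + 0.349 + 0.431 + 0.388 − 0.109 − 0.166 − 0.166 − 0.127 − 0.129 − 0.110 + 0.038 + 0.040 + 0.070 + 0.029 − 0.010 = 0.970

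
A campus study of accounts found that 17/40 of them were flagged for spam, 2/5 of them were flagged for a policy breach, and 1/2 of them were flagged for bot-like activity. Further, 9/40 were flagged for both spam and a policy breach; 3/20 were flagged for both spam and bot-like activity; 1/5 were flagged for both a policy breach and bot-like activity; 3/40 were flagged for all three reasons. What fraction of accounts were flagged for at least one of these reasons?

Using inclusion–exclusion:
P(≥1) = 17/40 + 2/5 + 1/2 − 9/40 − 3/20 − 1/5 + 3/40 = 33/40

33/40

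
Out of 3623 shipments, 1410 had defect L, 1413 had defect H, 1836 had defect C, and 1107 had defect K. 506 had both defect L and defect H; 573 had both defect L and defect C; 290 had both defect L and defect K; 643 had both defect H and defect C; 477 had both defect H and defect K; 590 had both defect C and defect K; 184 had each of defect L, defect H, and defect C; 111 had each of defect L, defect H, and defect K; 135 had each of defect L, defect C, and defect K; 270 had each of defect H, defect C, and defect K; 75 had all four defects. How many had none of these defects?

311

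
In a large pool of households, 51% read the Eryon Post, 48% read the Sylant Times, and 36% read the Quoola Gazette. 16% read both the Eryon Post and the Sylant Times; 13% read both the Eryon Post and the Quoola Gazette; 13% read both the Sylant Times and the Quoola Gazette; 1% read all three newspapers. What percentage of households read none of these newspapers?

6%

P(at least one) = 51 + 48 + 36 − 16 − 13 − 13 + 1 = 94%
P(none) = 100% − 94% = 6%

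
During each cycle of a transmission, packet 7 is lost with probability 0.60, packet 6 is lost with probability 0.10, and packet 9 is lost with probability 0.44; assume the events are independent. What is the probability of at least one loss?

Independence gives P(none) = ∏(1 − pᵢ).
P(none) = (1 − 0.60) × (1 − 0.10) × (1 − 0.44) = 0.40 × 0.90 × 0.56 = 0.2016
P(at least one) = 1 − 0.2016 = 0.7984

0.7984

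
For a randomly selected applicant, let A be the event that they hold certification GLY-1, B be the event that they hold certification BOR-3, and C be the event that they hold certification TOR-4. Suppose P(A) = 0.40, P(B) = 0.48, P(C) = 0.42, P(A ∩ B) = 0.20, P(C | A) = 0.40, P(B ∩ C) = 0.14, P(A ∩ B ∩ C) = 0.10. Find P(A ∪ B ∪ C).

0.90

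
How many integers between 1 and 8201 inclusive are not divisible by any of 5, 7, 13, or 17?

Inclusion–exclusion gives
⌊8201/5⌋ + ⌊8201/7⌋ + ⌊8201/13⌋ + ⌊8201/17⌋ − ⌊8201/35⌋ − ⌊8201/65⌋ − ⌊8201/85⌋ − ⌊8201/91⌋ − ⌊8201/119⌋ − ⌊8201/221⌋ + ⌊8201/455⌋ + ⌊8201/595⌋ + ⌊8201/1105⌋ + ⌊8201/1547⌋ − ⌊8201/7735⌋ = 1640 + 1171 + 630 + 482 − 234 − 126 − 96 − 90 − 68 − 37 + 18 + 13 + 7 + 5 − 1 = 3314
8201 − 3314 = 4887

4887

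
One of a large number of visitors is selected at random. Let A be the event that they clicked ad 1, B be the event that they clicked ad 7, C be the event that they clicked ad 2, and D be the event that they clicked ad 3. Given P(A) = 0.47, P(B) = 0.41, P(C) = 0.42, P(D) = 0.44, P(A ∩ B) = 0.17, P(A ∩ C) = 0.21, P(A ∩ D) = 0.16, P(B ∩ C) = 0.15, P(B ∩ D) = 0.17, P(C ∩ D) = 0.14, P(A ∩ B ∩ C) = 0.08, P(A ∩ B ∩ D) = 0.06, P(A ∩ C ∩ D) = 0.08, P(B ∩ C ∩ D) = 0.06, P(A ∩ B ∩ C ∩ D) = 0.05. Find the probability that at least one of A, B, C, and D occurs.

0.97

By inclusion-exclusion,
P(A ∪ B ∪ C ∪ D) = 0.47 + 0.41 + 0.42 + 0.44 − 0.17 − 0.21 − 0.16 − 0.15 − 0.17 − 0.14 + 0.08 + 0.06 + 0.08 + 0.06 − 0.05 = 0.97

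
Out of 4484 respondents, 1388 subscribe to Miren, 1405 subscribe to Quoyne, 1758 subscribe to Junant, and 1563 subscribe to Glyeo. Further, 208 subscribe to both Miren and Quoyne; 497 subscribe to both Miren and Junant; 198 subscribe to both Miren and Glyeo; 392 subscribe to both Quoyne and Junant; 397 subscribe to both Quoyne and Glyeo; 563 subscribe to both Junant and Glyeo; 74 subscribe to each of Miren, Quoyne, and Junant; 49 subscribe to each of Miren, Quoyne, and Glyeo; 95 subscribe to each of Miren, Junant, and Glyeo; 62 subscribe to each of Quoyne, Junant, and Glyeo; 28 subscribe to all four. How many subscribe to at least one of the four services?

N(≥1) = 1388 + 1405 + 1758 + 1563 − 208 − 497 − 198 − 392 − 397 − 563 + 74 + 49 + 95 + 62 − 28 = 4111

4111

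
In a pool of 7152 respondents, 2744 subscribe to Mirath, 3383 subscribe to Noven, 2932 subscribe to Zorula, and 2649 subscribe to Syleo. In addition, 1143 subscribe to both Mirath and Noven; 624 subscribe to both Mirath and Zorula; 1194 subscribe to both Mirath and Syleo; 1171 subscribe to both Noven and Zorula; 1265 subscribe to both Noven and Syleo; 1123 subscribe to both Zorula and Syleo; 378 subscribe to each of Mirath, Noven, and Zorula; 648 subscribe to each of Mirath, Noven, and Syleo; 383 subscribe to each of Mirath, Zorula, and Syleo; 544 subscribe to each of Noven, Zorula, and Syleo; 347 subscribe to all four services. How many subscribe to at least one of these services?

6794

By inclusion–exclusion:
|at least one| = 2744 + 3383 + 2932 + 2649 − 1143 − 624 − 1194 − 1171 − 1265 − 1123 + 378 + 648 + 383 + 544 − 347 = 6794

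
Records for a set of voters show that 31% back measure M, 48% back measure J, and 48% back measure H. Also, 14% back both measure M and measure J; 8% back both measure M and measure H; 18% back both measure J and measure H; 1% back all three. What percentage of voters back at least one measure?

P(union) = 31 + 48 + 48 − 14 − 8 − 18 + 1 = 88%

88%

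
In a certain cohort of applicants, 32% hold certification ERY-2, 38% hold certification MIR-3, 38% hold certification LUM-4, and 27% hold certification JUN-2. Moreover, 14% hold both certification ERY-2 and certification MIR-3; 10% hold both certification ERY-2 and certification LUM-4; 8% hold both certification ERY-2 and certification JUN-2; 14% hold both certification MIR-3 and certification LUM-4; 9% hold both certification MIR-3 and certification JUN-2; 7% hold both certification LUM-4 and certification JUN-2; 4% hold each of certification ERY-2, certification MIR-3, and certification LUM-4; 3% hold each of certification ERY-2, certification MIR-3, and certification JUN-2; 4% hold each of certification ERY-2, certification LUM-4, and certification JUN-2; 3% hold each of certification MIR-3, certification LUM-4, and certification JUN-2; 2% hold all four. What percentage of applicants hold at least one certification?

P(at least one) = 32 + 38 + 38 + 27 − 14 − 10 − 8 − 14 − 9 − 7 + 4 + 3 + 4 + 3 − 2 = 85%

85%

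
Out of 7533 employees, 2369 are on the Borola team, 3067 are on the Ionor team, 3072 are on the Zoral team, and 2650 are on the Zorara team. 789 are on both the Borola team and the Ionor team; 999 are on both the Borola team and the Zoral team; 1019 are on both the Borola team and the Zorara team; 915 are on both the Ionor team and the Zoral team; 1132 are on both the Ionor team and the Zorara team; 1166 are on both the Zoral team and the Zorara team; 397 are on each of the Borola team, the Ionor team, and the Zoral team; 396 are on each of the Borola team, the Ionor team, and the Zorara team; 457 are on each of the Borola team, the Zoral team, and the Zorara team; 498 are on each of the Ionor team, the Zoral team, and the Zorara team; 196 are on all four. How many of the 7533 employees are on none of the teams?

N(≥1) = 2369 + 3067 + 3072 + 2650 − 789 − 999 − 1019 − 915 − 1132 − 1166 + 397 + 396 + 457 + 498 − 196 = 6690
None: 7533 − 6690 = 843

843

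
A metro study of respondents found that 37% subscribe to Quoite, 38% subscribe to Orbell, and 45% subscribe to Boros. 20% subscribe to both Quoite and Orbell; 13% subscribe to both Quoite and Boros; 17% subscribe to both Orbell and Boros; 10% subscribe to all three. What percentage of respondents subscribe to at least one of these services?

P(at least one) = 37 + 38 + 45 − 20 − 13 − 17 + 10 = 80%

80%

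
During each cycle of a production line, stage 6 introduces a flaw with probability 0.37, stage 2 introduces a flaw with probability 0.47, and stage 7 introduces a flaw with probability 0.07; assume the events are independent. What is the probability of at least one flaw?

0.689473

Independence gives P(none) = ∏(1 − pᵢ).
P(none) = (1 − 0.37) × (1 − 0.47) × (1 − 0.07) = 0.63 × 0.53 × 0.93 = 0.310527
P(at least one) = 1 − 0.310527 = 0.689473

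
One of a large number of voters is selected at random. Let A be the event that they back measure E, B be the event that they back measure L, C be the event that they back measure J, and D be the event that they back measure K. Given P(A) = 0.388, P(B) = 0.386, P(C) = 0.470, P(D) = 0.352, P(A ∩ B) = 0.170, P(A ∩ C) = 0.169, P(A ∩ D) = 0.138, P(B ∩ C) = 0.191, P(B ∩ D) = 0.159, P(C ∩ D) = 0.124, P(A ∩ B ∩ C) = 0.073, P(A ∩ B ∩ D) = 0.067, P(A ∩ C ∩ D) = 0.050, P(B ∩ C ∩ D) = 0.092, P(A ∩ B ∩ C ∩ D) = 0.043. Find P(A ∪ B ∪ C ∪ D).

Inclusion–exclusion gives
P(A ∪ B ∪ C ∪ D) = 0.388 + 0.386 + 0.470 + 0.352 − 0.170 − 0.169 − 0.138 − 0.191 − 0.159 − 0.124 + 0.073 + 0.067 + 0.050 + 0.092 − 0.043 = 0.884

0.884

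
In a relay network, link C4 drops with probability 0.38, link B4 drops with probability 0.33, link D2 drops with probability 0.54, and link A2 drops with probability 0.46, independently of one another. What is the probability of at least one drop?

P(none) = (1 − 0.38) × (1 − 0.33) × (1 − 0.54) × (1 − 0.46) = 0.62 × 0.67 × 0.46 × 0.54 = 0.10318536
P(at least one) = 1 − 0.10318536 = 0.89681464

0.89681464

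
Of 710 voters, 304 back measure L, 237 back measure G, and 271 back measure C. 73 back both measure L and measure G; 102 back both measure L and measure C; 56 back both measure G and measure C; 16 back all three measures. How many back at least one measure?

597

Inclusion–exclusion gives
|at least one| = 304 + 237 + 271 − 73 − 102 − 56 + 16 = 597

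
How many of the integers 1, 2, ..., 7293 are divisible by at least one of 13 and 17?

Apply inclusion-exclusion:
⌊7293/13⌋ + ⌊7293/17⌋ − ⌊7293/221⌋ = 561 + 429 − 33 = 957

957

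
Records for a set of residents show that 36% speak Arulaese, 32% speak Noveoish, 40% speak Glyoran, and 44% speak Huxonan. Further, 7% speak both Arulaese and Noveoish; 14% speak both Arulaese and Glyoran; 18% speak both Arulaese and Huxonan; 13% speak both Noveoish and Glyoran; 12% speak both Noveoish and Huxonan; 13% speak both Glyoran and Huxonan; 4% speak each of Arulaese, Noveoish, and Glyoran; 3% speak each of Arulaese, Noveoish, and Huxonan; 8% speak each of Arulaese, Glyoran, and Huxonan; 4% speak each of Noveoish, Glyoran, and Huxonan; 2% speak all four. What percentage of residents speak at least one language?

92%

Inclusion–exclusion gives
P(union) = 36 + 32 + 40 + 44 − 7 − 14 − 18 − 13 − 12 − 13 + 4 + 3 + 8 + 4 − 2 = 92%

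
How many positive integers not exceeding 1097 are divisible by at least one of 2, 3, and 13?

759

Inclusion–exclusion gives
⌊1097/2⌋ + ⌊1097/3⌋ + ⌊1097/13⌋ − ⌊1097/6⌋ − ⌊1097/26⌋ − ⌊1097/39⌋ + ⌊1097/78⌋ = 548 + 365 + 84 − 182 − 42 − 28 + 14 = 759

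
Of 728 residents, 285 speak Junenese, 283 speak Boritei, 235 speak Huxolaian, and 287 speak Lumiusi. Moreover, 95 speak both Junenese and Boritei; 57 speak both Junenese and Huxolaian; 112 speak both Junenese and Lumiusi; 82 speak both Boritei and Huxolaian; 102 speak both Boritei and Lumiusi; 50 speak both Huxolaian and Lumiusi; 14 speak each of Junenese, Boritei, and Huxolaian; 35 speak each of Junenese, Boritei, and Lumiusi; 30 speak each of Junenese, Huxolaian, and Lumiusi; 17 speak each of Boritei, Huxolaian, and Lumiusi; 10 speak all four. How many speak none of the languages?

50

Apply inclusion-exclusion:
|union| = 285 + 283 + 235 + 287 − 95 − 57 − 112 − 82 − 102 − 50 + 14 + 35 + 30 + 17 − 10 = 678
None: 728 − 678 = 50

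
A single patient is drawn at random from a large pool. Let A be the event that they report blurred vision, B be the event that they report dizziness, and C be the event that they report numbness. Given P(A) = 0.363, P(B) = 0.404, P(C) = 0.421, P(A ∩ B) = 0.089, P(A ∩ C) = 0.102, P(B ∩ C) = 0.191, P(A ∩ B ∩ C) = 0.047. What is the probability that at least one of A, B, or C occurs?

0.853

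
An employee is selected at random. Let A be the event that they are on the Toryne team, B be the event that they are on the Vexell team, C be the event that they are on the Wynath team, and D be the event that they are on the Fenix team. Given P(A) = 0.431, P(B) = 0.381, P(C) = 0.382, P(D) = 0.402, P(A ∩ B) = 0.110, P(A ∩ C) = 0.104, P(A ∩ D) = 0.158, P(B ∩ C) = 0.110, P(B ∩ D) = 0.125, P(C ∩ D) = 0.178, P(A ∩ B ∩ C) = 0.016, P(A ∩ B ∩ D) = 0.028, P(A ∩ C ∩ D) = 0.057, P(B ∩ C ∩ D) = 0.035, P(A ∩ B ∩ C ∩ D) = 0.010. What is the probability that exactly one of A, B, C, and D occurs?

P(exactly one) = 0.431 + 0.381 + 0.382 + 0.402 − 2·0.110 − 2·0.104 − 2·0.158 − 2·0.110 − 2·0.125 − 2·0.178 + 3·0.016 + 3·0.028 + 3·0.057 + 3·0.035 − 4·0.010 = 0.394

0.394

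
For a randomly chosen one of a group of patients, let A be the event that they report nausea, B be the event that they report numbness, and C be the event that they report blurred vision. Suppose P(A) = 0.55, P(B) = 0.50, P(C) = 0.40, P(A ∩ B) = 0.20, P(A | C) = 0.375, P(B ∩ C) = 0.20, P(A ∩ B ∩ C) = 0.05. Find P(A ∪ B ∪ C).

P(A ∩ C) = P(C)·P(A|C) = 0.40 × 0.375 = 0.15
P(A ∪ B ∪ C) = 0.55 + 0.50 + 0.40 − 0.20 − 0.15 − 0.20 + 0.05 = 0.95

0.95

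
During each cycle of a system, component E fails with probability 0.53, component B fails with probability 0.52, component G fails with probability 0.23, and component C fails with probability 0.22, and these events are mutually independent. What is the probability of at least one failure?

Since the events are independent, P(none) is the product of the individual non-occurrence probabilities.
P(none) = (1 − 0.53) × (1 − 0.52) × (1 − 0.23) × (1 − 0.22) = 0.47 × 0.48 × 0.77 × 0.78 = 0.13549536
P(at least one) = 1 − 0.13549536 = 0.86450464

0.86450464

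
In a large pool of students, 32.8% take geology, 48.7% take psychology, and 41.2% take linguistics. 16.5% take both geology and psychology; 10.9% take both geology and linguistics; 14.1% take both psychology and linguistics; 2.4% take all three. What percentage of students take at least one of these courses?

83.6%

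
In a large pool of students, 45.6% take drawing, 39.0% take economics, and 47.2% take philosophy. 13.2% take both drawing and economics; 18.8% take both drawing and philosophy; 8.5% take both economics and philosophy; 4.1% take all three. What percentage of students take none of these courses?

Apply inclusion-exclusion:
P(at least one) = 45.6 + 39.0 + 47.2 − 13.2 − 18.8 − 8.5 + 4.1 = 95.4%
P(none) = 100% − 95.4% = 4.6%

4.6%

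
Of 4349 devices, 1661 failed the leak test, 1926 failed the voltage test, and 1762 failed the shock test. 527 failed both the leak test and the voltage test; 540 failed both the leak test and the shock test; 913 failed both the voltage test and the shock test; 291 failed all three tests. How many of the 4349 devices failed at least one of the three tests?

3660

Using inclusion–exclusion:
|union| = 1661 + 1926 + 1762 − 527 − 540 − 913 + 291 = 3660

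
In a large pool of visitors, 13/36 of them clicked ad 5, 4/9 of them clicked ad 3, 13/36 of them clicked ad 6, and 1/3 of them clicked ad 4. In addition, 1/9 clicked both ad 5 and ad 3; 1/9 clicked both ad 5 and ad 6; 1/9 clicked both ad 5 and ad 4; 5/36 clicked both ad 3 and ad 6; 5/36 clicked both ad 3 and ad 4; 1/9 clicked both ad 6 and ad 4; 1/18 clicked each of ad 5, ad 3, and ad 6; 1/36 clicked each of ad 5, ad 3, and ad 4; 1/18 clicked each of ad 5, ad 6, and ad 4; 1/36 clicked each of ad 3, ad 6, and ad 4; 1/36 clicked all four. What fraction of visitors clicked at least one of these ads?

11/12

P(≥1) = 13/36 + 4/9 + 13/36 + 1/3 − 1/9 − 1/9 − 1/9 − 5/36 − 5/36 − 1/9 + 1/18 + 1/36 + 1/18 + 1/36 − 1/36 = 11/12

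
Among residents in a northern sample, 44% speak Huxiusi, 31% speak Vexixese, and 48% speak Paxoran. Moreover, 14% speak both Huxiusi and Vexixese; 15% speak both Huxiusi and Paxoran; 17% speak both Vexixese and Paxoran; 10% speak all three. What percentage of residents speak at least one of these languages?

87%

Inclusion–exclusion gives
P(at least one) = 44 + 31 + 48 − 14 − 15 − 17 + 10 = 87%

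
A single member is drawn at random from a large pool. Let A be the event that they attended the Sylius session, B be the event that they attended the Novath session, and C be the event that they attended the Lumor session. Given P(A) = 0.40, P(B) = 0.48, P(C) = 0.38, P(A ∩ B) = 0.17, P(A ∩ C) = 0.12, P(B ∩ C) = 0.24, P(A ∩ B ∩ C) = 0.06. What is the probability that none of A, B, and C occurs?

0.21

Inclusion–exclusion gives
P(A ∪ B ∪ C) = 0.40 + 0.48 + 0.38 − 0.17 − 0.12 − 0.24 + 0.06 = 0.79
P(none) = 1 − 0.79 = 0.21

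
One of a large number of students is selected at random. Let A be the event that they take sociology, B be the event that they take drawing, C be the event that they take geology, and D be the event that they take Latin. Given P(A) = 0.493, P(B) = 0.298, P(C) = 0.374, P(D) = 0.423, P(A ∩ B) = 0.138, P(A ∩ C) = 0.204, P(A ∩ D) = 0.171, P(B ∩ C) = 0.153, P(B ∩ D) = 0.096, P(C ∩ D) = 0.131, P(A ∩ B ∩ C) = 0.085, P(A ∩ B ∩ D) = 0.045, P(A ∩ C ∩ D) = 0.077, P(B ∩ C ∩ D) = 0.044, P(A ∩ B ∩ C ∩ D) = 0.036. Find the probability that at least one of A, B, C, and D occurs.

0.910

By inclusion-exclusion,
P(A ∪ B ∪ C ∪ D) = 0.493 + 0.298 + 0.374 + 0.423 − 0.138 − 0.204 − 0.171 − 0.153 − 0.096 − 0.131 + 0.085 + 0.045 + 0.077 + 0.044 − 0.036 = 0.910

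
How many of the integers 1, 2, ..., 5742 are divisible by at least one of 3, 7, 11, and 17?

Using inclusion–exclusion:
floor(5742/3) + floor(5742/7) + floor(5742/11) + floor(5742/17) − floor(5742/21) − floor(5742/33) − floor(5742/51) − floor(5742/77) − floor(5742/119) − floor(5742/187) + floor(5742/231) + floor(5742/357) + floor(5742/561) + floor(5742/1309) − floor(5742/3927) = 1914 + 820 + 522 + 337 − 273 − 174 − 112 − 74 − 48 − 30 + 24 + 16 + 10 + 4 − 1 = 2935

2935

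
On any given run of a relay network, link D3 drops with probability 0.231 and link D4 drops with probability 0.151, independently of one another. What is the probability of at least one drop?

P(none) = (1 − 0.231) × (1 − 0.151) = 0.769 × 0.849 = 0.652881
P(at least one) = 1 − 0.652881 = 0.347119

0.347119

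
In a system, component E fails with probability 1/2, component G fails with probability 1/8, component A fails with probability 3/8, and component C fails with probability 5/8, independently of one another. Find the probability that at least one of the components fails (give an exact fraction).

919/1024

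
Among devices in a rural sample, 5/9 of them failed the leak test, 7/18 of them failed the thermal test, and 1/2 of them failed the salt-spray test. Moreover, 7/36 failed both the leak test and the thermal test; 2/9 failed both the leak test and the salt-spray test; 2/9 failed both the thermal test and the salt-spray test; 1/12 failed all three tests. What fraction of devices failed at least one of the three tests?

8/9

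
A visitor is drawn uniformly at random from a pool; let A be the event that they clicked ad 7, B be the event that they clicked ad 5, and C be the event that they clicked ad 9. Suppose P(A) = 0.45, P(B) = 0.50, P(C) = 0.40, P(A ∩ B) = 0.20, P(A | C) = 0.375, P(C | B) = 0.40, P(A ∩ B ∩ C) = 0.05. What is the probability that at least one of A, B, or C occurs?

P(A ∩ C) = P(C)·P(A|C) = 0.40 × 0.375 = 0.15
P(B ∩ C) = P(B)·P(C|B) = 0.50 × 0.40 = 0.20
P(A ∪ B ∪ C) = 0.45 + 0.50 + 0.40 − 0.20 − 0.15 − 0.20 + 0.05 = 0.85

0.85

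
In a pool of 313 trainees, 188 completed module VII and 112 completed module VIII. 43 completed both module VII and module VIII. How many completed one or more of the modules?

By inclusion-exclusion,
N(≥1) = 188 + 112 − 43 = 257

257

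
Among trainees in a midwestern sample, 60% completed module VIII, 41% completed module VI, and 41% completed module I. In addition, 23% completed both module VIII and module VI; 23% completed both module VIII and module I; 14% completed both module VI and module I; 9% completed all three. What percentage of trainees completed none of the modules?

9%

P(≥1) = 60 + 41 + 41 − 23 − 23 − 14 + 9 = 91%
P(none) = 100% − 91% = 9%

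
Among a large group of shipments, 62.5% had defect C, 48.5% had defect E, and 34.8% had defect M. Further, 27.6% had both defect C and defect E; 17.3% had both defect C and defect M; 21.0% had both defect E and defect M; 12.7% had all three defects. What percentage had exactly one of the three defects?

Using the inclusion–exclusion count for exactly one event:
P(exactly one) = 62.5 + 48.5 + 34.8 − 2·27.6 − 2·17.3 − 2·21.0 + 3·12.7 = 52.1%

52.1%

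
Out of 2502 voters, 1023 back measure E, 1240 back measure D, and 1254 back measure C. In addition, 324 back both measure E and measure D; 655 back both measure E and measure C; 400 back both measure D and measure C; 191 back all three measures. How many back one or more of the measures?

N(≥1) = 1023 + 1240 + 1254 − 324 − 655 − 400 + 191 = 2329

2329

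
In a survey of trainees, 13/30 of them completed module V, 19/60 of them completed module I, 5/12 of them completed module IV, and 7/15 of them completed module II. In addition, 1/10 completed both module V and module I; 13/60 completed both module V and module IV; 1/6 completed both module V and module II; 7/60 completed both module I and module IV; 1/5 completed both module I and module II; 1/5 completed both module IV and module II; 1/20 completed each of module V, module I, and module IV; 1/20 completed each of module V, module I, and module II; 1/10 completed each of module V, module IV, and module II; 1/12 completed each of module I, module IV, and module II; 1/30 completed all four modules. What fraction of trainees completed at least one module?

53/60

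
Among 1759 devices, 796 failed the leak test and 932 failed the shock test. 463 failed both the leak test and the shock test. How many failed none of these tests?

494

Inclusion–exclusion gives
N(≥1) = 796 + 932 − 463 = 1265
None: 1759 − 1265 = 494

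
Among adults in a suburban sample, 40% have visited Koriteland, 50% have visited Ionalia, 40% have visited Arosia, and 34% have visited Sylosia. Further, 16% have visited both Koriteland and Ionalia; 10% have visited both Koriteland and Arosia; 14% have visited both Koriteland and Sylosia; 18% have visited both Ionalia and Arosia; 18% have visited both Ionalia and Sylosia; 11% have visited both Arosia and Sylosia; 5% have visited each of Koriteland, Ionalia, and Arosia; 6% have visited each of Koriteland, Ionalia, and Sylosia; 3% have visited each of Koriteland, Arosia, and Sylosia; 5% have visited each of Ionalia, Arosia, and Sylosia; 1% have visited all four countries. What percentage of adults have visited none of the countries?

By inclusion–exclusion:
P(union) = 40 + 50 + 40 + 34 − 16 − 10 − 14 − 18 − 18 − 11 + 5 + 6 + 3 + 5 − 1 = 95%
P(none) = 100% − 95% = 5%

5%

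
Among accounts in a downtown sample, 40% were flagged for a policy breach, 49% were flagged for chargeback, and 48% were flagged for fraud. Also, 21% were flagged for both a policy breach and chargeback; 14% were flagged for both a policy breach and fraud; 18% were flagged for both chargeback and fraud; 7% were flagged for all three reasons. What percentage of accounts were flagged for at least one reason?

By inclusion-exclusion,
P(at least one) = 40 + 49 + 48 − 21 − 14 − 18 + 7 = 91%

91%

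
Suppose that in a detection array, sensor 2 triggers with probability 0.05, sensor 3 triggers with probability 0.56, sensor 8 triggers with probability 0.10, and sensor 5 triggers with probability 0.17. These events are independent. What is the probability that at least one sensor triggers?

Independence gives P(none) = ∏(1 − pᵢ).
P(none) = (1 − 0.05) × (1 − 0.56) × (1 − 0.10) × (1 − 0.17) = 0.95 × 0.44 × 0.90 × 0.83 = 0.312246
P(at least one) = 1 − 0.312246 = 0.687754

0.687754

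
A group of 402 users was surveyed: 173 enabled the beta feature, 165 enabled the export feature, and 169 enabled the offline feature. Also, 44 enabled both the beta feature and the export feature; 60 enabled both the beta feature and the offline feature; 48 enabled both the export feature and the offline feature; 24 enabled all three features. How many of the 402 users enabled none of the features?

23

Apply inclusion-exclusion:
N(≥1) = 173 + 165 + 169 − 44 − 60 − 48 + 24 = 379
None: 402 − 379 = 23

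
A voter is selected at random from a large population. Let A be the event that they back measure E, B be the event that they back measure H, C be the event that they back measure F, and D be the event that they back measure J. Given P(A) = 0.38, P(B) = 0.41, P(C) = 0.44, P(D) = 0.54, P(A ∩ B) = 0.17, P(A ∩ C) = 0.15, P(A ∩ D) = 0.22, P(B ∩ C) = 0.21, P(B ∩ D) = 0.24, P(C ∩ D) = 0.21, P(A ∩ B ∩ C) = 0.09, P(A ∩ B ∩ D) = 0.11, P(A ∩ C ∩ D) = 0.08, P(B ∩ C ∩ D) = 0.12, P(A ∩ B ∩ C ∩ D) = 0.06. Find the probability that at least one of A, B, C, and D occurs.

By inclusion-exclusion,
P(A ∪ B ∪ C ∪ D) = 0.38 + 0.41 + 0.44 + 0.54 − 0.17 − 0.15 − 0.22 − 0.21 − 0.24 − 0.21 + 0.09 + 0.11 + 0.08 + 0.12 − 0.06 = 0.91

0.91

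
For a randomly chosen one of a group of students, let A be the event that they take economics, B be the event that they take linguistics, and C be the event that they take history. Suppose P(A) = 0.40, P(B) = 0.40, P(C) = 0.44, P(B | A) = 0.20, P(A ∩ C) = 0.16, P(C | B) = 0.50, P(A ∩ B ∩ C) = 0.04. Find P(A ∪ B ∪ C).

0.84

P(A ∩ B) = P(A)·P(B|A) = 0.40 × 0.20 = 0.08
P(B ∩ C) = P(B)·P(C|B) = 0.40 × 0.50 = 0.20
P(A ∪ B ∪ C) = 0.40 + 0.40 + 0.44 − 0.08 − 0.16 − 0.20 + 0.04 = 0.84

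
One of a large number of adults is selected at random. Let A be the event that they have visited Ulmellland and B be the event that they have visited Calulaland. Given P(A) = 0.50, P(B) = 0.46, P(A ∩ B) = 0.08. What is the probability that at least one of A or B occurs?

0.88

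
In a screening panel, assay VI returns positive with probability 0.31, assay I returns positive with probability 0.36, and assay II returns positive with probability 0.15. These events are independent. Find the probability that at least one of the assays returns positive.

0.62464

P(none) = (1 − 0.31) × (1 − 0.36) × (1 − 0.15) = 0.69 × 0.64 × 0.85 = 0.37536
P(at least one) = 1 − 0.37536 = 0.62464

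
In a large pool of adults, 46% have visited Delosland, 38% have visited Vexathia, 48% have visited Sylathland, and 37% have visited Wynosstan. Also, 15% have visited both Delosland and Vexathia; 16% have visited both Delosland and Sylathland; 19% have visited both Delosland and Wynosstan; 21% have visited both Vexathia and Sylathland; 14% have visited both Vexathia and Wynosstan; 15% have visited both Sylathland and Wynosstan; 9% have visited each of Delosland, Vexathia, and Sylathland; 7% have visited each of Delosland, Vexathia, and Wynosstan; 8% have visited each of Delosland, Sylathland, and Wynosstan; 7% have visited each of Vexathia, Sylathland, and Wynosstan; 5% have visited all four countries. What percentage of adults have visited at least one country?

P(union) = 46 + 38 + 48 + 37 − 15 − 16 − 19 − 21 − 14 − 15 + 9 + 7 + 8 + 7 − 5 = 95%

95%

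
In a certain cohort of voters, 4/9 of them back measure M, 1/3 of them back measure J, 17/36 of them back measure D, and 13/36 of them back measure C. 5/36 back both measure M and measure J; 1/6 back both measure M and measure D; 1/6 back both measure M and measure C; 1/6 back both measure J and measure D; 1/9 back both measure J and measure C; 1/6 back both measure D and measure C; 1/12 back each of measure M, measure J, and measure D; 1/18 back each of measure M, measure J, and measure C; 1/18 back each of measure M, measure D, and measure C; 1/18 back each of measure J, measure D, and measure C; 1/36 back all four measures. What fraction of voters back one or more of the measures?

P(at least one) = 4/9 + 1/3 + 17/36 + 13/36 − 5/36 − 1/6 − 1/6 − 1/6 − 1/9 − 1/6 + 1/12 + 1/18 + 1/18 + 1/18 − 1/36 = 11/12

11/12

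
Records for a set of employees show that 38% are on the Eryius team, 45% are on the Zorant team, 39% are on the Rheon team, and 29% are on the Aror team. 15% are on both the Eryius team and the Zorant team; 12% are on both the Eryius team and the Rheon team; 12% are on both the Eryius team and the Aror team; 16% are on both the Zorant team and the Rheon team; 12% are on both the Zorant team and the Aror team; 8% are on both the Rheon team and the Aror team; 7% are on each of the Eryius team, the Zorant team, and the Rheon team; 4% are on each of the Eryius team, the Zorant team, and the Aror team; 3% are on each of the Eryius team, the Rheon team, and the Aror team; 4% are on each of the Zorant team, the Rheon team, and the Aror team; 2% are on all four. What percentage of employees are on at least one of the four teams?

92%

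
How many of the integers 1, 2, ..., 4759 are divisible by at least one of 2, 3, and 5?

floor(4759/2) + floor(4759/3) + floor(4759/5) − floor(4759/6) − floor(4759/10) − floor(4759/15) + floor(4759/30) = 2379 + 1586 + 951 − 793 − 475 − 317 + 158 = 3489

3489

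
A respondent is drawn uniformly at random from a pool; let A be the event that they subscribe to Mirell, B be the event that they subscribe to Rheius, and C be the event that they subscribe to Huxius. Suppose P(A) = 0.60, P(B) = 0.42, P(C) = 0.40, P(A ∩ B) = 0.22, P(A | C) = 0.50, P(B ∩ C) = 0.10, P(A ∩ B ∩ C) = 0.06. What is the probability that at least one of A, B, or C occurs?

0.96

P(A ∩ C) = P(C)·P(A|C) = 0.40 × 0.50 = 0.20
P(A ∪ B ∪ C) = 0.60 + 0.42 + 0.40 − 0.22 − 0.20 − 0.10 + 0.06 = 0.96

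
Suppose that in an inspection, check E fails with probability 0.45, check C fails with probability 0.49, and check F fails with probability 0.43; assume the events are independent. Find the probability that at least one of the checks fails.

Independence gives P(none) = ∏(1 − pᵢ).
P(none) = (1 − 0.45) × (1 − 0.49) × (1 − 0.43) = 0.55 × 0.51 × 0.57 = 0.159885
P(at least one) = 1 − 0.159885 = 0.840115

0.840115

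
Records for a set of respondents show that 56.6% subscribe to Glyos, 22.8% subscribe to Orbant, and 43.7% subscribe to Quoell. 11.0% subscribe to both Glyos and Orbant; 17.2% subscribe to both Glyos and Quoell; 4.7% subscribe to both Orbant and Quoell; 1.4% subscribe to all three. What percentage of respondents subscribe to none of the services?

Using inclusion–exclusion:
P(union) = 56.6 + 22.8 + 43.7 − 11.0 − 17.2 − 4.7 + 1.4 = 91.6%
P(none) = 100% − 91.6% = 8.4%

8.4%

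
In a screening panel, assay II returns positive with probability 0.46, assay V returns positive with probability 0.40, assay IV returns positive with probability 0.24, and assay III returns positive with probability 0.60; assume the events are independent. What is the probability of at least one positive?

0.901504

P(none) = (1 − 0.46) × (1 − 0.40) × (1 − 0.24) × (1 − 0.60) = 0.54 × 0.60 × 0.76 × 0.40 = 0.098496
P(at least one) = 1 − 0.098496 = 0.901504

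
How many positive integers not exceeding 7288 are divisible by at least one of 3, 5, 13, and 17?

Using inclusion–exclusion:
⌊7288/3⌋ + ⌊7288/5⌋ + ⌊7288/13⌋ + ⌊7288/17⌋ − ⌊7288/15⌋ − ⌊7288/39⌋ − ⌊7288/51⌋ − ⌊7288/65⌋ − ⌊7288/85⌋ − ⌊7288/221⌋ + ⌊7288/195⌋ + ⌊7288/255⌋ + ⌊7288/663⌋ + ⌊7288/1105⌋ − ⌊7288/3315⌋ = 2429 + 1457 + 560 + 428 − 485 − 186 − 142 − 112 − 85 − 32 + 37 + 28 + 10 + 6 − 2 = 3911

3911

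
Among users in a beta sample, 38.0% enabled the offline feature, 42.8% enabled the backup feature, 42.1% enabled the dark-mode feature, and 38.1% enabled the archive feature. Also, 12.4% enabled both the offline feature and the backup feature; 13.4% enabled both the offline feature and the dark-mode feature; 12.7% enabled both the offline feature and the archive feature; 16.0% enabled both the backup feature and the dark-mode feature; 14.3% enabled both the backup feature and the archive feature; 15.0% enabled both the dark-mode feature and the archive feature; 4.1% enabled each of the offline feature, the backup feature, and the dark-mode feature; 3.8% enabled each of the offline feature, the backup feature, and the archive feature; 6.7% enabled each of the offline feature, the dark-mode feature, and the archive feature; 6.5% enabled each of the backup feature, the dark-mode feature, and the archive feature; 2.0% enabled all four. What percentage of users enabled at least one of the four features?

96.3%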